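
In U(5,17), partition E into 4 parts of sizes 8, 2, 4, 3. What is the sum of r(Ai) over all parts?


r(Ai) = min(|Ai|, 5) for each part.
Sum = min(8,5) + min(2,5) + min(4,5) + min(3,5)
    = 5 + 2 + 4 + 3
    = 14.

14


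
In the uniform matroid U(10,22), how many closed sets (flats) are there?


Flats of U(10,22): every subset of size < 10 is a flat, plus E itself.
Count = C(22,0) + C(22,1) + C(22,2) + C(22,3) + C(22,4) + C(22,5) + C(22,6) + C(22,7) + C(22,8) + C(22,9) + 1
     = 1 + 22 + 231 + 1540 + 7315 + 26334 + 74613 + 170544 + 319770 + 497420 + 1
     = 1097791.

1097791


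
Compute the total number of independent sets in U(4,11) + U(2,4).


For a direct sum, |I(M1+M2)| = |I(M1)| * |I(M2)|.
|I(U(4,11))| = sum C(11,k) for k=0..4 = 562.
|I(U(2,4))| = sum C(4,k) for k=0..2 = 11.
Total = 562 * 11 = 6182.

6182


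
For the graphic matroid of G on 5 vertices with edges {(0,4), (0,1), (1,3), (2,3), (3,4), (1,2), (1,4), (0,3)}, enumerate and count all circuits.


A circuit in a graphic matroid = edge set of a simple cycle.
G has 5 vertices and 8 edges.
Enumerating all minimal edge subsets forming cycles...
Total circuits found: 12.

12


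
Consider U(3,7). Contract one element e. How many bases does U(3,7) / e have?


Contracting e from U(3,7) gives U(2,6).
Bases of U(2,6) = C(6,2) = (6 * 5) / (1 * 2) = 15.

15


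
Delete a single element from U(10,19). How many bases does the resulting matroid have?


Deleting e from U(10,19) gives U(10,18) since n > r.
Bases of U(10,18) = (18 choose 10) = 43758.

43758


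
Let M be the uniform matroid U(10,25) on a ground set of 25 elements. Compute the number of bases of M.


Bases of U(10,25) are all 10-element subsets of the 25-element ground set.
Number of bases = C(25,10).
(25 choose 10) = 3268760.

3268760


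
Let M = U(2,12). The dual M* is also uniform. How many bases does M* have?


The dual of U(r,n) is U(n-r, n) = U(10,12).
Bases of U(10,12) are all (10)-element subsets.
|B(M*)| = C(12,10) = 66.

66


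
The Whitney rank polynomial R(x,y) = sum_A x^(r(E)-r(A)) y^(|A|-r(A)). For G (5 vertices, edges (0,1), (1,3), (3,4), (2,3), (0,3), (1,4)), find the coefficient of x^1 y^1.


R(x,y) = sum over A in 2^E of x^(r(E)-r(A)) * y^(|A|-r(A)).
G has 5 vertices, 6 edges. r(E) = 4.
Enumerate all 2^6 = 64 subsets.
Count subsets with r(E)-r(A)=1 and |A|-r(A)=1: 7.

7


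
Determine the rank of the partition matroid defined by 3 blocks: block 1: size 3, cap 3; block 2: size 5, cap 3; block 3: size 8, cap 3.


Rank of a partition matroid = sum of min(|Si|, ci) for each block.
= min(3,3) + min(5,3) + min(8,3)
= 3 + 3 + 3
= 9.

9


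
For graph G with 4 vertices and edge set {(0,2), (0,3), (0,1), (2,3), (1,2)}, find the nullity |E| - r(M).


Cycle rank (nullity) = |E| - r(M) = |E| - (|V| - c).
|E| = 5, |V| = 4, c = 1.
Nullity = 5 - (4 - 1) = 5 - 3 = 2.

2


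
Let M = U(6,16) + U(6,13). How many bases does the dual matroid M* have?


(M1+M2)* = M1* + M2*.
M1* = U(10,16), bases: C(16,10) = 8008.
M2* = U(7,13), bases: C(13,7) = 1716.
|B(M*)| = 8008 * 1716 = 13741728.

13741728


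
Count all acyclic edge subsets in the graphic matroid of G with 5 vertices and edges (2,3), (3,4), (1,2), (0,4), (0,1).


An independent set in a graphic matroid is an acyclic edge subset.
G has 5 vertices and 5 edges.
Enumerate all 2^5 = 32 subsets, checking for acyclicity.
Total independent sets = 31.

31


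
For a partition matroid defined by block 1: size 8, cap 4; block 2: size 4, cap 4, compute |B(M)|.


A basis picks exactly ci elements from block i.
Number of bases = product of C(|Si|, ci).
= C(8,4) * C(4,4)
= 70 * 1
= 70.

70


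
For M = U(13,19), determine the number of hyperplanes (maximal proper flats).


Hyperplanes of U(13,19) are flats of rank 12.
In a uniform matroid, these are exactly the (12)-element subsets.
Count = C(19,12) = 50388.

50388


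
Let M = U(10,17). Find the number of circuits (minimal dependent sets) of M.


In U(10,17), circuits are the (11)-element subsets.
Any set of 11 elements is dependent, and removing any one element gives
an independent set of size 10, so it is a minimal dependent set.
Number of circuits = C(17,11) = 12376.

12376


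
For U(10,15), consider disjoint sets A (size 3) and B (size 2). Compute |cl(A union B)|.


|A union B| = 3 + 2 = 5 (disjoint).
In U(10,15), cl(S) = S if |S| < 10, else cl(S) = E.
Since 5 < 10, cl(A union B) = A union B.
|cl(A union B)| = 5.

5


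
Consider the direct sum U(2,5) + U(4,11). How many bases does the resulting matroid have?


Bases of a direct sum M1 + M2: |B| = |B(M1)| * |B(M2)|.
|B(U(2,5))| = C(5,2) = 10.
|B(U(4,11))| = C(11,4) = 330.
Total bases = 10 * 330 = 3300.

3300


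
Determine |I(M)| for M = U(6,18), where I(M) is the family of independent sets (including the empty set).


Independent sets of U(6,18) are all subsets of size <= 6.
Count = (18 choose 0) + (18 choose 1) + (18 choose 2) + (18 choose 3) + (18 choose 4) + (18 choose 5) + (18 choose 6)
     = 1 + 18 + 153 + 816 + 3060 + 8568 + 18564
     = 31180.

31180


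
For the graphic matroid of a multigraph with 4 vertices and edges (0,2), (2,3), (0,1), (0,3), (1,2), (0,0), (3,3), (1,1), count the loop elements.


In a graphic matroid, a loop is a self-loop edge (u,u) with rank 0.
Examining all 8 edges for self-loops...
Self-loops found: (0,0), (3,3), (1,1)
Number of loops = 3.

3


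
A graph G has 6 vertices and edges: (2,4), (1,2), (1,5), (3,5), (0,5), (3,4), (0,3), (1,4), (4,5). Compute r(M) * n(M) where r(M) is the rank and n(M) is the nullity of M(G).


r(M) = |V| - c = 6 - 1 = 5.
nullity = |E| - r(M) = 9 - 5 = 4.
Product = 5 * 4 = 20.

20


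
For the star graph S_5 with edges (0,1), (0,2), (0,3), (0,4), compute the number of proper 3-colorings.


P(tree, k) = k * (k-1)^(4) for any tree on 5 vertices.
P(3) = 3 * 2^4 = 3 * 16 = 48.

48


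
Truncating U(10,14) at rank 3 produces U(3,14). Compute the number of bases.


Truncating U(10,14) to rank 3 gives U(3,14).
Bases of U(3,14) are all 3-element subsets of 14 elements.
Number of bases = C(14,3) = 14! / (3! * 11!) = 364.

364


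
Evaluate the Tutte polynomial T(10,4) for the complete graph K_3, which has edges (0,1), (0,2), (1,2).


T(K_3; x,y) = x^2 + x + y.
T(10,4) = 100 + 10 + 4 = 114.

114


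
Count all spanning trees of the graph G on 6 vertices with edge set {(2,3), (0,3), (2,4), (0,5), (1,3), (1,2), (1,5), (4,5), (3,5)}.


By Kirchhoff's matrix tree theorem, the number of spanning trees equals
the determinant of any cofactor of the Laplacian matrix L.
G has 6 vertices and 9 edges.
Computing the (5 x 5) cofactor determinant gives 61.

61


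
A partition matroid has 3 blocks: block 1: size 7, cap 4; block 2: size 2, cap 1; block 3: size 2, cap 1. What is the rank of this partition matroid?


Rank of a partition matroid = sum of min(|Si|, ci) for each block.
= min(7,4) + min(2,1) + min(2,1)
= 4 + 1 + 1
= 6.

6


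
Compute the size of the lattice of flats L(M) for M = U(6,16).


Flats of U(6,16): every subset of size < 6 is a flat, plus E itself.
Count = C(16,0) + C(16,1) + C(16,2) + C(16,3) + C(16,4) + C(16,5) + 1
     = 1 + 16 + 120 + 560 + 1820 + 4368 + 1
     = 6886.

6886


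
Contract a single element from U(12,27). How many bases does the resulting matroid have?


Contracting e from U(12,27) gives U(11,26).
Bases of U(11,26) = C(26,11) = 7726160.

7726160


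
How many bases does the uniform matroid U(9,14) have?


Bases of U(9,14) are all 9-element subsets of the 14-element ground set.
Number of bases = C(14,9).
(14 choose 9) = 2002.

2002


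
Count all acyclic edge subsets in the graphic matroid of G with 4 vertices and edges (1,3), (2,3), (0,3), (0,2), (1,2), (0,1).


An independent set in a graphic matroid is an acyclic edge subset.
G has 4 vertices and 6 edges.
Enumerate all 2^6 = 64 subsets, checking for acyclicity.
Total independent sets = 38.

38


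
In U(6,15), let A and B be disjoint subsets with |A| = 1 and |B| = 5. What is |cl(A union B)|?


|A union B| = 1 + 5 = 6 (disjoint).
In U(6,15), cl(S) = S if |S| < 6, else cl(S) = E.
Since 6 >= 6, cl(A union B) = E.
|cl(A union B)| = 15.

15


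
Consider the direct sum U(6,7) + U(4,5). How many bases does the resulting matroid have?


Bases of a direct sum M1 + M2: |B| = |B(M1)| * |B(M2)|.
|B(U(6,7))| = C(7,6) = 7.
|B(U(4,5))| = C(5,4) = 5.
Total bases = 7 * 5 = 35.

35


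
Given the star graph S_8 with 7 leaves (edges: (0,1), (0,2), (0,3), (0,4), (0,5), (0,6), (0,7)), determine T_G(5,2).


A star on 8 vertices is a tree with 7 edges.
T(x,y) = x^(7) for any tree.
T(5,2) = 5^7 = 78125.

78125


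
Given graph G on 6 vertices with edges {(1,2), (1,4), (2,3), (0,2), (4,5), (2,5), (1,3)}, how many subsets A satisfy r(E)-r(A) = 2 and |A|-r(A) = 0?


R(x,y) = sum over A in 2^E of x^(r(E)-r(A)) * y^(|A|-r(A)).
G has 6 vertices, 7 edges. r(E) = 5.
Enumerate all 2^7 = 128 subsets.
Count subsets with r(E)-r(A)=2 and |A|-r(A)=0: 34.

34


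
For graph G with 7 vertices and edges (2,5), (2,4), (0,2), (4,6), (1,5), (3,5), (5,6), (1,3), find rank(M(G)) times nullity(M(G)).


r(M) = |V| - c = 7 - 1 = 6.
nullity = |E| - r(M) = 8 - 6 = 2.
Product = 6 * 2 = 12.

12


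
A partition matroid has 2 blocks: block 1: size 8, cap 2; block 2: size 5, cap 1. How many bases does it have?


A basis picks exactly ci elements from block i.
Number of bases = product of C(|Si|, ci).
= C(8,2) * C(5,1)
= 28 * 5
= 140.

140


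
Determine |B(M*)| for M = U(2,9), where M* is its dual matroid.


The dual of U(r,n) is U(n-r, n) = U(7,9).
Bases of U(7,9) are all (7)-element subsets.
|B(M*)| = C(9,7) = 36.

36


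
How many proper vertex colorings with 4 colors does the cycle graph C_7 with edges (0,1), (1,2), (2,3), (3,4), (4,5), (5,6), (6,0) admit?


P(C_7, k) = (k-1)^7 + (-1)^7*(k-1).
P(4) = (3)^7 - 3
= 2187 - 3 = 2184.

2184


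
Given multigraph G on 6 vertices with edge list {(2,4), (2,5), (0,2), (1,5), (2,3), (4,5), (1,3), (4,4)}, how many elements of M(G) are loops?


In a graphic matroid, a loop is a self-loop edge (u,u) with rank 0.
Examining all 8 edges for self-loops...
Self-loops found: (4,4)
Number of loops = 1.

1


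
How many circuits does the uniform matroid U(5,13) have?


In U(5,13), circuits are the (6)-element subsets.
Any set of 6 elements is dependent, and removing any one element gives
an independent set of size 5, so it is a minimal dependent set.
Number of circuits = C(13,6) = 1716.

1716


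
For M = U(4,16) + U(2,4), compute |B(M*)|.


(M1+M2)* = M1* + M2*.
M1* = U(12,16), bases: C(16,12) = 1820.
M2* = U(2,4), bases: C(4,2) = 6.
|B(M*)| = 1820 * 6 = 10920.

10920


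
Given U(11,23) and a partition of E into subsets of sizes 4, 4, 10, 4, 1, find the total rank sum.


r(Ai) = min(|Ai|, 11) for each part.
Sum = min(4,11) + min(4,11) + min(10,11) + min(4,11) + min(1,11)
    = 4 + 4 + 10 + 4 + 1
    = 23.

23


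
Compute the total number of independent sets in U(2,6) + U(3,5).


For a direct sum, |I(M1+M2)| = |I(M1)| * |I(M2)|.
|I(U(2,6))| = sum C(6,k) for k=0..2 = 22.
|I(U(3,5))| = sum C(5,k) for k=0..3 = 26.
Total = 22 * 26 = 572.

572


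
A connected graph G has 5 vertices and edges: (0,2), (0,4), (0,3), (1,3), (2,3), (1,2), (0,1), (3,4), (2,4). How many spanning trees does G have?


By Kirchhoff's matrix tree theorem, the number of spanning trees equals
the determinant of any cofactor of the Laplacian matrix L.
G has 5 vertices and 9 edges.
Computing the (4 x 4) cofactor determinant gives 75.

75


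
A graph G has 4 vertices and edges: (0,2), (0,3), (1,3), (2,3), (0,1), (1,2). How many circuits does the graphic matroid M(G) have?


A circuit in a graphic matroid = edge set of a simple cycle.
G has 4 vertices and 6 edges.
Enumerating all minimal edge subsets forming cycles...
Total circuits found: 7.

7


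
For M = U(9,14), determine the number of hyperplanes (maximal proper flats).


Hyperplanes of U(9,14) are flats of rank 8.
In a uniform matroid, these are exactly the (8)-element subsets.
Count = (14 choose 8) = 3003.

3003


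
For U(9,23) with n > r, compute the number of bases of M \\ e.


Deleting e from U(9,23) gives U(9,22) since n > r.
Bases of U(9,22) = C(22,9) = 22! / (9! * 13!) = 497420.

497420


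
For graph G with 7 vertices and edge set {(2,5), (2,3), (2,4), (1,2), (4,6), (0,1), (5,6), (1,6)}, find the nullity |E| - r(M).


Cycle rank (nullity) = |E| - r(M) = |E| - (|V| - c).
|E| = 8, |V| = 7, c = 1.
Nullity = 8 - (7 - 1) = 8 - 6 = 2.

2


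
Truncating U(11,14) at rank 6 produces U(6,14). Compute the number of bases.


Truncating U(11,14) to rank 6 gives U(6,14).
Bases of U(6,14) are all 6-element subsets of 14 elements.
Number of bases = (14 choose 6) = 3003.

3003


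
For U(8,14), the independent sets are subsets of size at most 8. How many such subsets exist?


Independent sets of U(8,14) are all subsets of size <= 8.
Count = (14 choose 0) + (14 choose 1) + (14 choose 2) + (14 choose 3) + (14 choose 4) + (14 choose 5) + (14 choose 6) + (14 choose 7) + (14 choose 8)
     = 1 + 14 + 91 + 364 + 1001 + 2002 + 3003 + 3432 + 3003
     = 12911.

12911


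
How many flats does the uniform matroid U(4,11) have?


Flats of U(4,11): every subset of size < 4 is a flat, plus E itself.
Count = C(11,0) + C(11,1) + C(11,2) + C(11,3) + 1
     = 1 + 11 + 55 + 165 + 1
     = 233.

233


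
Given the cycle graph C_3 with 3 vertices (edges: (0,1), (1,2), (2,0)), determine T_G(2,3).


T(C_3; x,y) = x + x^2 + ... + x^(2) + y.
T(2,3) = 2^1 + 2^2 + 3
= 2 + 4 + 3
= 9.

9


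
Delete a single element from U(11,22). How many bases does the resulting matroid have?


Deleting e from U(11,22) gives U(11,21) since n > r.
Bases of U(11,21) = C(21,11) = 21! / (11! * 10!) = 352716.

352716


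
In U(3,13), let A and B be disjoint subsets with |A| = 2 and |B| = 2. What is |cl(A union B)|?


|A union B| = 2 + 2 = 4 (disjoint).
In U(3,13), cl(S) = S if |S| < 3, else cl(S) = E.
Since 4 >= 3, cl(A union B) = E.
|cl(A union B)| = 13.

13


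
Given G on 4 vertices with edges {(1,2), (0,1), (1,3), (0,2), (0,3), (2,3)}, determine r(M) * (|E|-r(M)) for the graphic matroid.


r(M) = |V| - c = 4 - 1 = 3.
nullity = |E| - r(M) = 6 - 3 = 3.
Product = 3 * 3 = 9.

9


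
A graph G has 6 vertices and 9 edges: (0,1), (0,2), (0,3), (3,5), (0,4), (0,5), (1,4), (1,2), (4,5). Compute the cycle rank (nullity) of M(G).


Cycle rank (nullity) = |E| - r(M) = |E| - (|V| - c).
|E| = 9, |V| = 6, c = 1.
Nullity = 9 - (6 - 1) = 9 - 5 = 4.

4


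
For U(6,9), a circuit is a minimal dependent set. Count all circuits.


In U(6,9), circuits are the (7)-element subsets.
Any set of 7 elements is dependent, and removing any one element gives
an independent set of size 6, so it is a minimal dependent set.
Number of circuits = (9 choose 7) = 36.

36


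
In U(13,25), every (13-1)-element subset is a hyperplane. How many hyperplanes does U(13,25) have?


Hyperplanes of U(13,25) are flats of rank 12.
In a uniform matroid, these are exactly the (12)-element subsets.
Count = C(25,12) = 5200300.

5200300


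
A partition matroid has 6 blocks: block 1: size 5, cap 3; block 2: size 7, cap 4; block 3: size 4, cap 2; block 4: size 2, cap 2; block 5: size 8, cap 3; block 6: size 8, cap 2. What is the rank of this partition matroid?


Rank of a partition matroid = sum of min(|Si|, ci) for each block.
= min(5,3) + min(7,4) + min(4,2) + min(2,2) + min(8,3) + min(8,2)
= 3 + 4 + 2 + 2 + 3 + 2
= 16.

16


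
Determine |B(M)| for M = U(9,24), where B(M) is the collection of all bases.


Bases of U(9,24) are all 9-element subsets of the 24-element ground set.
Number of bases = C(24,9).
C(24,9) = 24! / (9! * 15!) = 1307504.

1307504


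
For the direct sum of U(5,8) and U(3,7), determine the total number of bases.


Bases of a direct sum M1 + M2: |B| = |B(M1)| * |B(M2)|.
|B(U(5,8))| = C(8,5) = 56.
|B(U(3,7))| = C(7,3) = 35.
Total bases = 56 * 35 = 1960.

1960


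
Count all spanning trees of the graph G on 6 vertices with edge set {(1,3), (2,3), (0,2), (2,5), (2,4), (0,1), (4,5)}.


By Kirchhoff's matrix tree theorem, the number of spanning trees equals
the determinant of any cofactor of the Laplacian matrix L.
G has 6 vertices and 7 edges.
Computing the (5 x 5) cofactor determinant gives 12.

12


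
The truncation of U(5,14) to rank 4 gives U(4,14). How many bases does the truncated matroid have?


Truncating U(5,14) to rank 4 gives U(4,14).
Bases of U(4,14) are all 4-element subsets of 14 elements.
Number of bases = C(14,4) = (14 * 13 * 12 * 11) / (1 * 2 * 3 * 4) = 1001.

1001


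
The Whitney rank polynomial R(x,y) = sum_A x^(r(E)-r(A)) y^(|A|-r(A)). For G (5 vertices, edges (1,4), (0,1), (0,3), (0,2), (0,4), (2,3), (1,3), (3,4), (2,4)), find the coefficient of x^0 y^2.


R(x,y) = sum over A in 2^E of x^(r(E)-r(A)) * y^(|A|-r(A)).
G has 5 vertices, 9 edges. r(E) = 4.
Enumerate all 2^9 = 512 subsets.
Count subsets with r(E)-r(A)=0 and |A|-r(A)=2: 82.

82


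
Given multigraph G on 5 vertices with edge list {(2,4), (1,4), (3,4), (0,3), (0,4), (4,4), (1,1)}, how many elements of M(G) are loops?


In a graphic matroid, a loop is a self-loop edge (u,u) with rank 0.
Examining all 7 edges for self-loops...
Self-loops found: (4,4), (1,1)
Number of loops = 2.

2


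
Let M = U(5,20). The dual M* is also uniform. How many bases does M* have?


The dual of U(r,n) is U(n-r, n) = U(15,20).
Bases of U(15,20) are all (15)-element subsets.
|B(M*)| = C(20,15) = 15504.

15504


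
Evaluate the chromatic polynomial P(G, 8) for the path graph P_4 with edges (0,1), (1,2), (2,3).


P(P_4, k) = k * (k-1)^(3).
P(8) = 8 * 7^3 = 8 * 343 = 2744.

2744


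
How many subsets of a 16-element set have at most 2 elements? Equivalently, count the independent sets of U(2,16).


Independent sets of U(2,16) are all subsets of size <= 2.
Count = C(16,0) + C(16,1) + C(16,2)
     = 1 + 16 + 120
     = 137.

137


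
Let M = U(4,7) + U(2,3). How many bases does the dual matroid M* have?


(M1+M2)* = M1* + M2*.
M1* = U(3,7), bases: C(7,3) = 35.
M2* = U(1,3), bases: C(3,1) = 3.
|B(M*)| = 35 * 3 = 105.

105


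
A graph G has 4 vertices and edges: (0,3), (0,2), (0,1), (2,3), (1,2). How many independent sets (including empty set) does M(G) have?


An independent set in a graphic matroid is an acyclic edge subset.
G has 4 vertices and 5 edges.
Enumerate all 2^5 = 32 subsets, checking for acyclicity.
Total independent sets = 24.

24


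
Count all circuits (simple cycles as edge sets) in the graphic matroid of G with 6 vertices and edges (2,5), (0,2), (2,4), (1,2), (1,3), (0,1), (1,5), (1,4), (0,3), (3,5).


A circuit in a graphic matroid = edge set of a simple cycle.
G has 6 vertices and 10 edges.
Enumerating all minimal edge subsets forming cycles...
Total circuits found: 20.

20


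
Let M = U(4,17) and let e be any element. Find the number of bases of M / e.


Contracting e from U(4,17) gives U(3,16).
Bases of U(3,16) = C(16,3) = 16! / (3! * 13!) = 560.

560


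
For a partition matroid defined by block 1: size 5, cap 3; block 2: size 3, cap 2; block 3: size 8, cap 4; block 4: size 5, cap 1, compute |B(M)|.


A basis picks exactly ci elements from block i.
Number of bases = product of C(|Si|, ci).
= C(5,3) * C(3,2) * C(8,4) * C(5,1)
= 10 * 3 * 70 * 5
= 10500.

10500


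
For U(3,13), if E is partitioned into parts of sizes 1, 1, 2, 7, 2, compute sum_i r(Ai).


r(Ai) = min(|Ai|, 3) for each part.
Sum = min(1,3) + min(1,3) + min(2,3) + min(7,3) + min(2,3)
    = 1 + 1 + 2 + 3 + 2
    = 9.

9


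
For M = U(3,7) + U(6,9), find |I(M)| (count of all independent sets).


For a direct sum, |I(M1+M2)| = |I(M1)| * |I(M2)|.
|I(U(3,7))| = sum C(7,k) for k=0..3 = 64.
|I(U(6,9))| = sum C(9,k) for k=0..6 = 466.
Total = 64 * 466 = 29824.

29824


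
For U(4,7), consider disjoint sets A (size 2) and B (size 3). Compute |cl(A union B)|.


|A union B| = 2 + 3 = 5 (disjoint).
In U(4,7), cl(S) = S if |S| < 4, else cl(S) = E.
Since 5 >= 4, cl(A union B) = E.
|cl(A union B)| = 7.

7


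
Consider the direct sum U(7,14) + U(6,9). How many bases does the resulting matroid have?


Bases of a direct sum M1 + M2: |B| = |B(M1)| * |B(M2)|.
|B(U(7,14))| = C(14,7) = 3432.
|B(U(6,9))| = C(9,6) = 84.
Total bases = 3432 * 84 = 288288.

288288


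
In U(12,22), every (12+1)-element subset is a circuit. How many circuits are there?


In U(12,22), circuits are the (13)-element subsets.
Any set of 13 elements is dependent, and removing any one element gives
an independent set of size 12, so it is a minimal dependent set.
Number of circuits = C(22,13) = 497420.

497420


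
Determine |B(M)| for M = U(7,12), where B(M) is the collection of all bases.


Bases of U(7,12) are all 7-element subsets of the 12-element ground set.
Number of bases = C(12,7).
C(12,7) = 12! / (7! * 5!) = 792.

792


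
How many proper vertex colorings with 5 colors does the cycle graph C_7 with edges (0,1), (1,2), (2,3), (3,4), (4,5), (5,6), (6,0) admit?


P(C_7, k) = (k-1)^7 + (-1)^7*(k-1).
P(5) = (4)^7 - 4
= 16384 - 4 = 16380.

16380


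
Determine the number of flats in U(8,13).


Flats of U(8,13): every subset of size < 8 is a flat, plus E itself.
Count = C(13,0) + C(13,1) + C(13,2) + C(13,3) + C(13,4) + C(13,5) + C(13,6) + C(13,7) + 1
     = 1 + 13 + 78 + 286 + 715 + 1287 + 1716 + 1716 + 1
     = 5813.

5813


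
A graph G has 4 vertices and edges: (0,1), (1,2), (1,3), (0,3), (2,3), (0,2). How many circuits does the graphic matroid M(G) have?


A circuit in a graphic matroid = edge set of a simple cycle.
G has 4 vertices and 6 edges.
Enumerating all minimal edge subsets forming cycles...
Total circuits found: 7.

7


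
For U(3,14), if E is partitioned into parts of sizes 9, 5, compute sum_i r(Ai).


r(Ai) = min(|Ai|, 3) for each part.
Sum = min(9,3) + min(5,3)
    = 3 + 3
    = 6.

6


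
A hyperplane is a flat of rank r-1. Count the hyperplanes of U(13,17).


Hyperplanes of U(13,17) are flats of rank 12.
In a uniform matroid, these are exactly the (12)-element subsets.
Count = C(17,12) = 6188.

6188


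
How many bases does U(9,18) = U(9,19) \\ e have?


Deleting e from U(9,19) gives U(9,18) since n > r.
Bases of U(9,18) = (18 choose 9) = 48620.

48620


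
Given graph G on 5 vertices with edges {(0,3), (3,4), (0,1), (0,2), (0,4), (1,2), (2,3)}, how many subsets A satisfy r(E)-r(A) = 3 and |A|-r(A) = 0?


R(x,y) = sum over A in 2^E of x^(r(E)-r(A)) * y^(|A|-r(A)).
G has 5 vertices, 7 edges. r(E) = 4.
Enumerate all 2^7 = 128 subsets.
Count subsets with r(E)-r(A)=3 and |A|-r(A)=0: 7.

7


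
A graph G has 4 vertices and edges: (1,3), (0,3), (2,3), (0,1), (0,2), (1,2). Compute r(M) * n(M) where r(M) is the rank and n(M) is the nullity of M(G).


r(M) = |V| - c = 4 - 1 = 3.
nullity = |E| - r(M) = 6 - 3 = 3.
Product = 3 * 3 = 9.

9


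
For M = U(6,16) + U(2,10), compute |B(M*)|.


(M1+M2)* = M1* + M2*.
M1* = U(10,16), bases: C(16,10) = 8008.
M2* = U(8,10), bases: C(10,8) = 45.
|B(M*)| = 8008 * 45 = 360360.

360360


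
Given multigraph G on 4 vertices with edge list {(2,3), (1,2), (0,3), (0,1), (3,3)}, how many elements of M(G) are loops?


In a graphic matroid, a loop is a self-loop edge (u,u) with rank 0.
Examining all 5 edges for self-loops...
Self-loops found: (3,3)
Number of loops = 1.

1


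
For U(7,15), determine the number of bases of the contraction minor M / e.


Contracting e from U(7,15) gives U(6,14).
Bases of U(6,14) = C(14,6) = 3003.

3003


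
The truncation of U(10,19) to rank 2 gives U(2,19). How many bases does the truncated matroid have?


Truncating U(10,19) to rank 2 gives U(2,19).
Bases of U(2,19) are all 2-element subsets of 19 elements.
Number of bases = (19 choose 2) = 171.

171


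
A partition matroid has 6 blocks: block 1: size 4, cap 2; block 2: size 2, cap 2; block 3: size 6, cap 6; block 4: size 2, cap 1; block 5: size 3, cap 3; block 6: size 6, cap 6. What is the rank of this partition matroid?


Rank of a partition matroid = sum of min(|Si|, ci) for each block.
= min(4,2) + min(2,2) + min(6,6) + min(2,1) + min(3,3) + min(6,6)
= 2 + 2 + 6 + 1 + 3 + 6
= 20.

20


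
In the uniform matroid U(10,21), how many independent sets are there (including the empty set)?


Independent sets of U(10,21) are all subsets of size <= 10.
Count = C(21,0) + C(21,1) + C(21,2) + C(21,3) + C(21,4) + C(21,5) + C(21,6) + C(21,7) + C(21,8) + C(21,9) + C(21,10)
     = 1 + 21 + 210 + 1330 + 5985 + 20349 + 54264 + 116280 + 203490 + 293930 + 352716
     = 1048576.

1048576


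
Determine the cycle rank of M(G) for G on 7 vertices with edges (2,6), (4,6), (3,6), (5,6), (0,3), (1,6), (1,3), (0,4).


Cycle rank (nullity) = |E| - r(M) = |E| - (|V| - c).
|E| = 8, |V| = 7, c = 1.
Nullity = 8 - (7 - 1) = 8 - 6 = 2.

2


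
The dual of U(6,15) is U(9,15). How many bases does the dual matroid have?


The dual of U(r,n) is U(n-r, n) = U(9,15).
Bases of U(9,15) are all (9)-element subsets.
|B(M*)| = C(15,9) = 5005.

5005


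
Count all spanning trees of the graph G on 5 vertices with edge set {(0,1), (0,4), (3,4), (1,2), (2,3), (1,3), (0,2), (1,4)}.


By Kirchhoff's matrix tree theorem, the number of spanning trees equals
the determinant of any cofactor of the Laplacian matrix L.
G has 5 vertices and 8 edges.
Computing the (4 x 4) cofactor determinant gives 45.

45


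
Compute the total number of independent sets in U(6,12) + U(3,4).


For a direct sum, |I(M1+M2)| = |I(M1)| * |I(M2)|.
|I(U(6,12))| = sum C(12,k) for k=0..6 = 2510.
|I(U(3,4))| = sum C(4,k) for k=0..3 = 15.
Total = 2510 * 15 = 37650.

37650


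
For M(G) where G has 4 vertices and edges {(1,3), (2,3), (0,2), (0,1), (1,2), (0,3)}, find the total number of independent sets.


An independent set in a graphic matroid is an acyclic edge subset.
G has 4 vertices and 6 edges.
Enumerate all 2^6 = 64 subsets, checking for acyclicity.
Total independent sets = 38.

38


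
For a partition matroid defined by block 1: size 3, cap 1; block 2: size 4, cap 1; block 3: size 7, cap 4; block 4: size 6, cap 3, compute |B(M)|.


A basis picks exactly ci elements from block i.
Number of bases = product of C(|Si|, ci).
= C(3,1) * C(4,1) * C(7,4) * C(6,3)
= 3 * 4 * 35 * 20
= 8400.

8400


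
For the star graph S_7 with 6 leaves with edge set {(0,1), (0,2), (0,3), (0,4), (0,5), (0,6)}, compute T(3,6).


A star on 7 vertices is a tree with 6 edges.
T(x,y) = x^(6) for any tree.
T(3,6) = 3^6 = 729.

729


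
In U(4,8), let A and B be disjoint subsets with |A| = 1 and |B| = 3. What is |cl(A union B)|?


|A union B| = 1 + 3 = 4 (disjoint).
In U(4,8), cl(S) = S if |S| < 4, else cl(S) = E.
Since 4 >= 4, cl(A union B) = E.
|cl(A union B)| = 8.

8


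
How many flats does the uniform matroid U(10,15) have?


Flats of U(10,15): every subset of size < 10 is a flat, plus E itself.
Count = C(15,0) + C(15,1) + C(15,2) + C(15,3) + C(15,4) + C(15,5) + C(15,6) + C(15,7) + C(15,8) + C(15,9) + 1
     = 1 + 15 + 105 + 455 + 1365 + 3003 + 5005 + 6435 + 6435 + 5005 + 1
     = 27825.

27825


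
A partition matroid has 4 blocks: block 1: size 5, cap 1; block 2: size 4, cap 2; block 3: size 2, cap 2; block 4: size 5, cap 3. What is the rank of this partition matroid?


Rank of a partition matroid = sum of min(|Si|, ci) for each block.
= min(5,1) + min(4,2) + min(2,2) + min(5,3)
= 1 + 2 + 2 + 3
= 8.

8


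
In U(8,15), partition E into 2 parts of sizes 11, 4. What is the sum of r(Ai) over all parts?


r(Ai) = min(|Ai|, 8) for each part.
Sum = min(11,8) + min(4,8)
    = 8 + 4
    = 12.

12


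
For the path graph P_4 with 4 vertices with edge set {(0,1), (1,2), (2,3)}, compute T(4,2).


A path on 4 vertices is a tree with 3 edges.
T(x,y) = x^(3) for any tree.
T(4,2) = 4^3 = 64.

64


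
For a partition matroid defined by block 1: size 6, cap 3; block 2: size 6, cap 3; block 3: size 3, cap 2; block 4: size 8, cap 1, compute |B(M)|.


A basis picks exactly ci elements from block i.
Number of bases = product of C(|Si|, ci).
= C(6,3) * C(6,3) * C(3,2) * C(8,1)
= 20 * 20 * 3 * 8
= 9600.

9600


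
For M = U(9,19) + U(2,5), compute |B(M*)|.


(M1+M2)* = M1* + M2*.
M1* = U(10,19), bases: C(19,10) = 92378.
M2* = U(3,5), bases: C(5,3) = 10.
|B(M*)| = 92378 * 10 = 923780.

923780


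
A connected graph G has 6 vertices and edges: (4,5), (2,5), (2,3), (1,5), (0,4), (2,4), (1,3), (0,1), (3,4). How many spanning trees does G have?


By Kirchhoff's matrix tree theorem, the number of spanning trees equals
the determinant of any cofactor of the Laplacian matrix L.
G has 6 vertices and 9 edges.
Computing the (5 x 5) cofactor determinant gives 69.

69


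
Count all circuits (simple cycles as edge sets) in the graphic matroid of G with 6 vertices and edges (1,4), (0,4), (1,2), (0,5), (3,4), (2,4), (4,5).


A circuit in a graphic matroid = edge set of a simple cycle.
G has 6 vertices and 7 edges.
Enumerating all minimal edge subsets forming cycles...
Total circuits found: 2.

2


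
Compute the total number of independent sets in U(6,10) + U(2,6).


For a direct sum, |I(M1+M2)| = |I(M1)| * |I(M2)|.
|I(U(6,10))| = sum C(10,k) for k=0..6 = 848.
|I(U(2,6))| = sum C(6,k) for k=0..2 = 22.
Total = 848 * 22 = 18656.

18656


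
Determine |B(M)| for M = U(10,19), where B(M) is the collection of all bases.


Bases of U(10,19) are all 10-element subsets of the 19-element ground set.
Number of bases = C(19,10).
C(19,10) = 19! / (10! * 9!) = 92378.

92378


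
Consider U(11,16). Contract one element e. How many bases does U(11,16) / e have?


Contracting e from U(11,16) gives U(10,15).
Bases of U(10,15) = C(15,10) = 3003.

3003


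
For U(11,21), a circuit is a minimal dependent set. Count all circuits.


In U(11,21), circuits are the (12)-element subsets.
Any set of 12 elements is dependent, and removing any one element gives
an independent set of size 11, so it is a minimal dependent set.
Number of circuits = C(21,12) = 293930.

293930


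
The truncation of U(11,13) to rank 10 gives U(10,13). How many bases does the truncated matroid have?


Truncating U(11,13) to rank 10 gives U(10,13).
Bases of U(10,13) are all 10-element subsets of 13 elements.
Number of bases = C(13,10) = 13! / (10! * 3!) = 286.

286


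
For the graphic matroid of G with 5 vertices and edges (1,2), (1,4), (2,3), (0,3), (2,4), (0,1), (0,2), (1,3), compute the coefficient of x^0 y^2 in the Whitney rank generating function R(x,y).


R(x,y) = sum over A in 2^E of x^(r(E)-r(A)) * y^(|A|-r(A)).
G has 5 vertices, 8 edges. r(E) = 4.
Enumerate all 2^8 = 256 subsets.
Count subsets with r(E)-r(A)=0 and |A|-r(A)=2: 27.

27


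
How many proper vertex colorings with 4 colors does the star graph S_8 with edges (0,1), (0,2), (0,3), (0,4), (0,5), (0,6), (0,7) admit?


P(tree, k) = k * (k-1)^(7) for any tree on 8 vertices.
P(4) = 4 * 3^7 = 4 * 2187 = 8748.

8748


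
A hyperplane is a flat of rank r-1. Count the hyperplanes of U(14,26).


Hyperplanes of U(14,26) are flats of rank 13.
In a uniform matroid, these are exactly the (13)-element subsets.
Count = C(26,13) = 26! / (13! * 13!) = 10400600.

10400600


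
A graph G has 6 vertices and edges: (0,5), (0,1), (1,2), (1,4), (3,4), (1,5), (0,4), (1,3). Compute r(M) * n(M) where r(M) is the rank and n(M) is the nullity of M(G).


r(M) = |V| - c = 6 - 1 = 5.
nullity = |E| - r(M) = 8 - 5 = 3.
Product = 5 * 3 = 15.

15


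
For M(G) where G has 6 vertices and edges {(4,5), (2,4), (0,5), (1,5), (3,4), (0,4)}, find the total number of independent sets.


An independent set in a graphic matroid is an acyclic edge subset.
G has 6 vertices and 6 edges.
Enumerate all 2^6 = 64 subsets, checking for acyclicity.
Total independent sets = 56.

56


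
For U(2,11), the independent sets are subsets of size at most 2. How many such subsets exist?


Independent sets of U(2,11) are all subsets of size <= 2.
Count = (11 choose 0) + (11 choose 1) + (11 choose 2)
     = 1 + 11 + 55
     = 67.

67


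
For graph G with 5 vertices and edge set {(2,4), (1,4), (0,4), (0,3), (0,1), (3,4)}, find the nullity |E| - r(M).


Cycle rank (nullity) = |E| - r(M) = |E| - (|V| - c).
|E| = 6, |V| = 5, c = 1.
Nullity = 6 - (5 - 1) = 6 - 4 = 2.

2


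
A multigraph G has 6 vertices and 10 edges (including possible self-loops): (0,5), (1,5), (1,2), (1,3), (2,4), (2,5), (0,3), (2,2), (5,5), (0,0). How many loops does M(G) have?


In a graphic matroid, a loop is a self-loop edge (u,u) with rank 0.
Examining all 10 edges for self-loops...
Self-loops found: (2,2), (5,5), (0,0)
Number of loops = 3.

3


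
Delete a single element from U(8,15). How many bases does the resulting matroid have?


Deleting e from U(8,15) gives U(8,14) since n > r.
Bases of U(8,14) = (14 choose 8) = 3003.

3003


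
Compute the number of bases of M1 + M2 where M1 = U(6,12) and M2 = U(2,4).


Bases of a direct sum M1 + M2: |B| = |B(M1)| * |B(M2)|.
|B(U(6,12))| = C(12,6) = 924.
|B(U(2,4))| = C(4,2) = 6.
Total bases = 924 * 6 = 5544.

5544


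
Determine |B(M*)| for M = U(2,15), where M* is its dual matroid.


The dual of U(r,n) is U(n-r, n) = U(13,15).
Bases of U(13,15) are all (13)-element subsets.
|B(M*)| = C(15,13) = 105.

105


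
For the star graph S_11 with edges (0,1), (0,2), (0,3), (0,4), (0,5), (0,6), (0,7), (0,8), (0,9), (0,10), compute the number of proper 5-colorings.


P(tree, k) = k * (k-1)^(10) for any tree on 11 vertices.
P(5) = 5 * 4^10 = 5 * 1048576 = 5242880.

5242880


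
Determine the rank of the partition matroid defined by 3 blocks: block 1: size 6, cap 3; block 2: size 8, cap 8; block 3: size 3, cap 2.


Rank of a partition matroid = sum of min(|Si|, ci) for each block.
= min(6,3) + min(8,8) + min(3,2)
= 3 + 8 + 2
= 13.

13


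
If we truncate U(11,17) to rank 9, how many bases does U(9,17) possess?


Truncating U(11,17) to rank 9 gives U(9,17).
Bases of U(9,17) are all 9-element subsets of 17 elements.
Number of bases = C(17,9) = 24310.

24310


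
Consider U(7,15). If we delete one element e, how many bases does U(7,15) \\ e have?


Deleting e from U(7,15) gives U(7,14) since n > r.
Bases of U(7,14) = C(14,7) = 3432.

3432


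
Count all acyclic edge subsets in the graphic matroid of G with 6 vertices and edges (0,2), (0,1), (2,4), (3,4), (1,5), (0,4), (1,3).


An independent set in a graphic matroid is an acyclic edge subset.
G has 6 vertices and 7 edges.
Enumerate all 2^7 = 128 subsets, checking for acyclicity.
Total independent sets = 104.

104


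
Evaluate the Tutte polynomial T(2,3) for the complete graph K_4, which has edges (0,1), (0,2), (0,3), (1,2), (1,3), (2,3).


T(K_4; x,y) = x^3 + 3x^2 + 4xy + 2x + y^3 + 3y^2 + 2y.
Substituting x=2, y=3:
= 8 + 12 + 24 + 4 + 27 + 27 + 6
= 108.

108


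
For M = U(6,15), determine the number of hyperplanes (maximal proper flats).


Hyperplanes of U(6,15) are flats of rank 5.
In a uniform matroid, these are exactly the (5)-element subsets.
Count = C(15,5) = 3003.

3003


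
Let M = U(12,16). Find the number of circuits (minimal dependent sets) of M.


In U(12,16), circuits are the (13)-element subsets.
Any set of 13 elements is dependent, and removing any one element gives
an independent set of size 12, so it is a minimal dependent set.
Number of circuits = (16 choose 13) = 560.

560


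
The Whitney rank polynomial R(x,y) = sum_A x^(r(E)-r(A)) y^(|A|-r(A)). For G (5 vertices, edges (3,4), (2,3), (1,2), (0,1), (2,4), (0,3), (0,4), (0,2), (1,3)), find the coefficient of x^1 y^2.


R(x,y) = sum over A in 2^E of x^(r(E)-r(A)) * y^(|A|-r(A)).
G has 5 vertices, 9 edges. r(E) = 4.
Enumerate all 2^9 = 512 subsets.
Count subsets with r(E)-r(A)=1 and |A|-r(A)=2: 15.

15


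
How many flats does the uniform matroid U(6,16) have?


Flats of U(6,16): every subset of size < 6 is a flat, plus E itself.
Count = C(16,0) + C(16,1) + C(16,2) + C(16,3) + C(16,4) + C(16,5) + 1
     = 1 + 16 + 120 + 560 + 1820 + 4368 + 1
     = 6886.

6886


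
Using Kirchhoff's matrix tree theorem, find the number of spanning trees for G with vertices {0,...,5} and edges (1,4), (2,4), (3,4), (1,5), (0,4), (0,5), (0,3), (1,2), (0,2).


By Kirchhoff's matrix tree theorem, the number of spanning trees equals
the determinant of any cofactor of the Laplacian matrix L.
G has 6 vertices and 9 edges.
Computing the (5 x 5) cofactor determinant gives 61.

61


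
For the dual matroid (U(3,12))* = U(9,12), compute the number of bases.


The dual of U(r,n) is U(n-r, n) = U(9,12).
Bases of U(9,12) are all (9)-element subsets.
|B(M*)| = (12 choose 9) = 220.

220


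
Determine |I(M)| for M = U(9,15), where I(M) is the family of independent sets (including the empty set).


Independent sets of U(9,15) are all subsets of size <= 9.
Count = C(15,0) + C(15,1) + C(15,2) + C(15,3) + C(15,4) + C(15,5) + C(15,6) + C(15,7) + C(15,8) + C(15,9)
     = 1 + 15 + 105 + 455 + 1365 + 3003 + 5005 + 6435 + 6435 + 5005
     = 27824.

27824


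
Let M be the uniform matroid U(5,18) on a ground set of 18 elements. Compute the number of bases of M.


Bases of U(5,18) are all 5-element subsets of the 18-element ground set.
Number of bases = C(18,5).
C(18,5) = 8568.

8568


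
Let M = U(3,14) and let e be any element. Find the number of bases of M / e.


Contracting e from U(3,14) gives U(2,13).
Bases of U(2,13) = C(13,2) = (13 * 12) / (1 * 2) = 78.

78


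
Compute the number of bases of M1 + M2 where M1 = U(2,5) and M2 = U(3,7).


Bases of a direct sum M1 + M2: |B| = |B(M1)| * |B(M2)|.
|B(U(2,5))| = C(5,2) = 10.
|B(U(3,7))| = C(7,3) = 35.
Total bases = 10 * 35 = 350.

350


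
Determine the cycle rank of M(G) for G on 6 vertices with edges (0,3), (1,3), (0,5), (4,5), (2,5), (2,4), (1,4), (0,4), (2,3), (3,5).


Cycle rank (nullity) = |E| - r(M) = |E| - (|V| - c).
|E| = 10, |V| = 6, c = 1.
Nullity = 10 - (6 - 1) = 10 - 5 = 5.

5


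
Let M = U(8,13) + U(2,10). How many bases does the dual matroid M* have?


(M1+M2)* = M1* + M2*.
M1* = U(5,13), bases: C(13,5) = 1287.
M2* = U(8,10), bases: C(10,8) = 45.
|B(M*)| = 1287 * 45 = 57915.

57915


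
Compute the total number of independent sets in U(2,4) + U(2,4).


For a direct sum, |I(M1+M2)| = |I(M1)| * |I(M2)|.
|I(U(2,4))| = sum C(4,k) for k=0..2 = 11.
|I(U(2,4))| = sum C(4,k) for k=0..2 = 11.
Total = 11 * 11 = 121.

121


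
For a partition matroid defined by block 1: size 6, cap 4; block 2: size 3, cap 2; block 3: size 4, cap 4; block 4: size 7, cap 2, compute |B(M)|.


A basis picks exactly ci elements from block i.
Number of bases = product of C(|Si|, ci).
= C(6,4) * C(3,2) * C(4,4) * C(7,2)
= 15 * 3 * 1 * 21
= 945.

945


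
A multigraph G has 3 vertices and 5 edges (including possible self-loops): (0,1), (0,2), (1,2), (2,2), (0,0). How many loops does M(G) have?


In a graphic matroid, a loop is a self-loop edge (u,u) with rank 0.
Examining all 5 edges for self-loops...
Self-loops found: (2,2), (0,0)
Number of loops = 2.

2


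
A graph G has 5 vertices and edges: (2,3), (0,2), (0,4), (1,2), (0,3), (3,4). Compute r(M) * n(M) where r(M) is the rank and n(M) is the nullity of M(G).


r(M) = |V| - c = 5 - 1 = 4.
nullity = |E| - r(M) = 6 - 4 = 2.
Product = 4 * 2 = 8.

8


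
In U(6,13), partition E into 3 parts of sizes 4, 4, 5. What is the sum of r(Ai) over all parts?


r(Ai) = min(|Ai|, 6) for each part.
Sum = min(4,6) + min(4,6) + min(5,6)
    = 4 + 4 + 5
    = 13.

13


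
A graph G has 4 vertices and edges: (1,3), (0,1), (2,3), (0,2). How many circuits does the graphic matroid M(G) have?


A circuit in a graphic matroid = edge set of a simple cycle.
G has 4 vertices and 4 edges.
Enumerating all minimal edge subsets forming cycles...
Total circuits found: 1.

1
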